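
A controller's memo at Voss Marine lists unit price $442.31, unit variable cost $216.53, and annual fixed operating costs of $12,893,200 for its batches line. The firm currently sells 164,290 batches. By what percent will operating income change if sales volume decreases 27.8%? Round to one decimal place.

-42.6%

Total contribution margin = 164,290 × $225.78 = $37,093,396.20.
Subtracting fixed costs: EBIT = $37,093,396.20 − $12,893,200 = $24,200,196.20.
So DOL = total CM / EBIT = $37,093,396.20 / $24,200,196.20 = 1.5328.
Operating income changes by 1.5328 × -27.8% = -42.6%.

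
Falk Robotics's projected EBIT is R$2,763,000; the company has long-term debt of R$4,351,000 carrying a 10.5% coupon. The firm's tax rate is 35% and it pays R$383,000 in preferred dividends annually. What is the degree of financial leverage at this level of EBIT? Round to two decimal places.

1.61

Interest = R$456,855.00.
Pre-tax preferred-dividend burden = R$383,000 ÷ (1 − 0.35) = R$589,230.77.
DFL = EBIT ÷ [EBIT − I − D_p/(1−t)] = R$2,763,000 ÷ [R$2,763,000 − R$456,855.00 − R$589,230.77] = R$2,763,000 ÷ R$1,716,914.23 = 1.6093.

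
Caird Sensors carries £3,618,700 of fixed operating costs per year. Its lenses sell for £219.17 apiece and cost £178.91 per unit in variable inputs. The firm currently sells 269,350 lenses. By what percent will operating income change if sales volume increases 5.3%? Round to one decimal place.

+8.0%

At 269,350 units, contribution = 269,350 × £40.26 = £10,844,031.00.
Subtracting fixed costs: EBIT = £10,844,031.00 − £3,618,700 = £7,225,331.00.
DOL = contribution ÷ EBIT = £10,844,031.00 ÷ £7,225,331.00 = 1.5008.
Operating income changes by 1.5008 × +5.3% = +8.0%.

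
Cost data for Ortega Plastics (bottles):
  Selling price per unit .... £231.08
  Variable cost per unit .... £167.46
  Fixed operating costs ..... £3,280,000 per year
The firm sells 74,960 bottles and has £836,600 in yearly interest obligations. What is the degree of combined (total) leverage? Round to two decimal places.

At 74,960 units, contribution = 74,960 × £63.62 = £4,768,955.20.
Operating income = contribution − fixed costs = £4,768,955.20 − £3,280,000 = £1,488,955.20. Interest = £836,600.00.
DOL = £4,768,955.20 ÷ £1,488,955.20 = 3.2029; DFL = £1,488,955.20 ÷ £652,355.20 = 2.2824.
Combined leverage = 3.2029 × 2.2824 = 7.3103.

7.31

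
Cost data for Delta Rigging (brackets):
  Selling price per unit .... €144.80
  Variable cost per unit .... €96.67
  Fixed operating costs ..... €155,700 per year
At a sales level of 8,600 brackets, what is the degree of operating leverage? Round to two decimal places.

1.60

Total contribution margin = 8,600 × €48.13 = €413,918.00.
Operating income = contribution − fixed costs = €413,918.00 − €155,700 = €258,218.00.
Degree of operating leverage = €413,918.00 / €258,218.00 = 1.6030.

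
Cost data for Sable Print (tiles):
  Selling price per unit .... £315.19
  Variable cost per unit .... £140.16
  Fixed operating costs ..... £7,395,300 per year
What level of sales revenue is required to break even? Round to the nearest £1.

Contribution margin per unit = £315.19 − £140.16 = £175.03, a CM ratio of £175.03 ÷ £315.19 = 0.5553.
Break-even sales = FC ÷ CM ratio = £7,395,300 × £315.19 / £175.03 = £13,317,286.

£13,317,286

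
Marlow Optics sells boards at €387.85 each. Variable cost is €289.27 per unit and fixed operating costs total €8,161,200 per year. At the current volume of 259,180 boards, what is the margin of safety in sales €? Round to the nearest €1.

Unit CM = price − variable cost = €387.85 − €289.27 = €98.58. Break-even units = €8,161,200 ÷ €98.58 = 82,787.58; break-even revenue = 82,787.58 × €387.85 = €32,109,164.33.
Current sales = 259,180 × €387.85 = €100,522,963.00.
Margin of safety = €100,522,963.00 − €32,109,164.33 = €68,413,799.

€68,413,799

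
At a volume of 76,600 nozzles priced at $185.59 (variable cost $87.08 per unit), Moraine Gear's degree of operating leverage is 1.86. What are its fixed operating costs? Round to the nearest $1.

Total contribution margin = 76,600 × $98.51 = $7,545,866.00.
Since DOL = CM ÷ EBIT, EBIT = $7,545,866.00 ÷ 1.86 = $4,056,917.20.
Fixed costs = CM − EBIT = $7,545,866.00 − $4,056,917.20 = $3,488,949.

$3,488,949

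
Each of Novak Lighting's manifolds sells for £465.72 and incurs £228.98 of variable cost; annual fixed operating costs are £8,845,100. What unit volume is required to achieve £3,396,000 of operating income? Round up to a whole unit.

Each unit contributes £465.72 − £228.98 = £236.74.
Required volume = (fixed costs + target profit) ÷ CM = (£8,845,100 + £3,396,000) ÷ £236.74 = 51,706.94, so 51,707 manifolds.

51,707 manifolds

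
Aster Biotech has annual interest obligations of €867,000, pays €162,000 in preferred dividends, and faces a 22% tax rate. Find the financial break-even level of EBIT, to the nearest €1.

€1,074,692

Grossing the preferred dividend up to pre-tax terms: €162,000 / (1 − 0.22) = €207,692.31.
EPS = 0 when EBIT covers interest plus the pre-tax preferred burden: €867,000 + €207,692.31 = €1,074,692.31.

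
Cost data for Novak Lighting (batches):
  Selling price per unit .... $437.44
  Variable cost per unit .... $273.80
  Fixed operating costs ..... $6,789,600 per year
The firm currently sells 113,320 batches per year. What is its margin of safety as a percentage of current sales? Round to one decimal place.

Each unit contributes $437.44 − $273.80 = $163.64. Break-even units = $6,789,600 ÷ $163.64 = 41,491.08; break-even revenue = 41,491.08 × $437.44 = $18,149,857.15.
Actual sales revenue = 113,320 × $437.44 = $49,570,700.80.
Margin of safety = ($49,570,700.80 − $18,149,857.15) ÷ $49,570,700.80 = 63.4%.

63.4%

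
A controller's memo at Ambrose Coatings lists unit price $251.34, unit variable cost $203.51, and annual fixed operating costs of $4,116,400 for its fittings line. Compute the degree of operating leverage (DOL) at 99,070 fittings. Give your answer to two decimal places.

Total contribution margin = 99,070 × $47.83 = $4,738,518.10.
Subtracting fixed costs: EBIT = $4,738,518.10 − $4,116,400 = $622,118.10.
So DOL = total CM / EBIT = $4,738,518.10 / $622,118.10 = 7.6168.

7.62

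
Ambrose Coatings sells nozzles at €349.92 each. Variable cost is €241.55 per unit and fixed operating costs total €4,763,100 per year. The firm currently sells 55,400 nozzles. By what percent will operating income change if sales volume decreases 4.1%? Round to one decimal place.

Contribution at this volume is 55,400 × €108.37 = €6,003,698.00.
Operating income = contribution − fixed costs = €6,003,698.00 − €4,763,100 = €1,240,598.00.
So DOL = total CM / EBIT = €6,003,698.00 / €1,240,598.00 = 4.8394.
Operating income changes by 4.8394 × -4.1% = -19.8%.

-19.8%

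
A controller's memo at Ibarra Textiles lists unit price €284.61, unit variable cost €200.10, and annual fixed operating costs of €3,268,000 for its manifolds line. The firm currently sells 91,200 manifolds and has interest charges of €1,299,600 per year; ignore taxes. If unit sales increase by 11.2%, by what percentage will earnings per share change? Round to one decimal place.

+27.5%

Total contribution margin = 91,200 × €84.51 = €7,707,312.00.
EBIT = €7,707,312.00 − €3,268,000 = €4,439,312.00.
After interest of €1,299,600.00, pre-tax earnings = €3,139,712.00.
DCL = total CM / (EBIT − I) = €7,707,312.00 / €3,139,712.00 = 2.4548.
%ΔEPS = DCL × %ΔSales = 2.4548 × +11.2% = +27.5%.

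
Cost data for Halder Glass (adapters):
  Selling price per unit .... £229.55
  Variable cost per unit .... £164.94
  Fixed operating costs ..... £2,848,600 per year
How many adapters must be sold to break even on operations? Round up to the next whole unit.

Each unit contributes £229.55 − £164.94 = £64.61.
Units to break even: £2,848,600 ÷ £64.61 = 44,089.15, rounded up to 44,090.

44,090 adapters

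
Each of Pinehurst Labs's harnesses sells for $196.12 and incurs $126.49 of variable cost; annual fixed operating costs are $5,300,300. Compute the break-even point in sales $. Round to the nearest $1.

CM per unit = $196.12 − $126.49 = $69.63; CM ratio = $69.63 / $196.12 = 0.3550.
Break-even revenue = fixed costs × price ÷ CM = $5,300,300 × $196.12 ÷ $69.63 = $14,928,836.

$14,928,836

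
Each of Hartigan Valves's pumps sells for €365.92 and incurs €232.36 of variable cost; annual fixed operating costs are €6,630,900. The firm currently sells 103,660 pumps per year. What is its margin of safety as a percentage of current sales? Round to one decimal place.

Each unit contributes €365.92 − €232.36 = €133.56. Break-even units = €6,630,900 ÷ €133.56 = 49,647.35; break-even revenue = 49,647.35 × €365.92 = €18,166,958.13.
Actual sales revenue = 103,660 × €365.92 = €37,931,267.20.
Margin of safety = (€37,931,267.20 − €18,166,958.13) ÷ €37,931,267.20 = 52.1%.

52.1%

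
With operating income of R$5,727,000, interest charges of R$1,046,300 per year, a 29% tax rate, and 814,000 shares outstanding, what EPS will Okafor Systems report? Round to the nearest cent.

R$4.08

Interest = R$1,046,300.00, so EBT = R$5,727,000 − R$1,046,300.00 = R$4,680,700.00.
Net income = R$4,680,700.00 × (1 − 0.29) = R$3,323,297.00.
EPS = R$3,323,297.00 ÷ 814,000 = R$4.08.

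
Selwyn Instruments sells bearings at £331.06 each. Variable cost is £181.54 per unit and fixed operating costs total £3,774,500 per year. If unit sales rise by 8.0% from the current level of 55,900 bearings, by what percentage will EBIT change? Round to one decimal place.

+14.6%

Total contribution margin = 55,900 × £149.52 = £8,358,168.00.
Operating income = contribution − fixed costs = £8,358,168.00 − £3,774,500 = £4,583,668.00.
Degree of operating leverage = £8,358,168.00 / £4,583,668.00 = 1.8235.
Operating income changes by 1.8235 × +8.0% = +14.6%.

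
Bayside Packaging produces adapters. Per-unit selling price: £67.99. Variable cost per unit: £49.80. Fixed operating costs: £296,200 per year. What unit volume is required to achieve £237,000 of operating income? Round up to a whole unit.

29,313 adapters

Contribution margin per unit = £67.99 − £49.80 = £18.19.
Need Q such that Q × £18.19 − £296,200 = £237,000, i.e. Q = £533,200 / £18.19 = 29,312.81 → 29,313.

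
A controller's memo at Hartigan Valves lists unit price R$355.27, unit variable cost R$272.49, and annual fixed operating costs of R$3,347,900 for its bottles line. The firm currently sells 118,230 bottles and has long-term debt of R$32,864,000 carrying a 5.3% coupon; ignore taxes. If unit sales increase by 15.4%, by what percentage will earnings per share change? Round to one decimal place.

Contribution at this volume is 118,230 × R$82.78 = R$9,787,079.40.
Subtracting fixed costs: EBIT = R$9,787,079.40 − R$3,347,900 = R$6,439,179.40.
After interest of R$1,741,792.00, pre-tax earnings = R$4,697,387.40.
DCL = total CM / (EBIT − I) = R$9,787,079.40 / R$4,697,387.40 = 2.0835.
EPS therefore changes by 2.0835 × (+15.4%) = +32.1%.

+32.1%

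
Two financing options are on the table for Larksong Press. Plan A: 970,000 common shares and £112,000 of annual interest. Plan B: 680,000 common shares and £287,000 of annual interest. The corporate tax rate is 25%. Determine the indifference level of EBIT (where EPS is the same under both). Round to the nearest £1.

Set EPS_A = EPS_B: (EBIT − £112,000)(1 − 0.25) ÷ 970,000 = (EBIT − £287,000)(1 − 0.25) ÷ 680,000.
Cancelling (1 − t) and cross-multiplying: 680,000·(EBIT − 112,000) = 970,000·(EBIT − 287,000).
Solving, EBIT = (287,000·970,000 − 112,000·680,000) / (970,000 − 680,000) = 202,230,000,000 / 290,000 = 697,344.83.

£697,345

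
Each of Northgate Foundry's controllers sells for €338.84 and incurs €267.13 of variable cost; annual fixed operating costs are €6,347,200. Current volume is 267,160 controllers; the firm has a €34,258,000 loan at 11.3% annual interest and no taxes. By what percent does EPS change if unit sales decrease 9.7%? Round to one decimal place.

-20.8%

At 267,160 units, contribution = 267,160 × €71.71 = €19,158,043.60.
EBIT = €19,158,043.60 − €6,347,200 = €12,810,843.60.
After interest of €3,871,154.00, pre-tax earnings = €8,939,689.60.
Degree of combined leverage = contribution ÷ (EBIT − I) = €19,158,043.60 ÷ €8,939,689.60 = 2.1430.
%ΔEPS = DCL × %ΔSales = 2.1430 × -9.7% = -20.8%.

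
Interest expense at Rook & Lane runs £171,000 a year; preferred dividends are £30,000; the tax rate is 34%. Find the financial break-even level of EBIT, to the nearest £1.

Grossing the preferred dividend up to pre-tax terms: £30,000 / (1 − 0.34) = £45,454.55.
Financial break-even EBIT = interest + D_p ÷ (1 − t) = £171,000 + £45,454.55 = £216,454.55.

£216,455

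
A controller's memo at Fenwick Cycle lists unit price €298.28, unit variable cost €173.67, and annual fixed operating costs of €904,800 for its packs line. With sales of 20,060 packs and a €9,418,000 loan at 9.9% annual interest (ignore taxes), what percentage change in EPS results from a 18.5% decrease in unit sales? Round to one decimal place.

At 20,060 units, contribution = 20,060 × €124.61 = €2,499,676.60.
Subtracting fixed costs: EBIT = €2,499,676.60 − €904,800 = €1,594,876.60.
Interest = €932,382.00, so EBIT − I = €662,494.60.
DCL = total CM / (EBIT − I) = €2,499,676.60 / €662,494.60 = 3.7731.
%ΔEPS = DCL × %ΔSales = 3.7731 × -18.5% = -69.8%.

-69.8%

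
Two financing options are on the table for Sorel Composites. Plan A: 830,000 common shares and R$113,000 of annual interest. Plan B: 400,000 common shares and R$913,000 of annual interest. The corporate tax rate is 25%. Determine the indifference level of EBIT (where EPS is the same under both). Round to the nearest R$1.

R$1,657,186

Set EPS_A = EPS_B: (EBIT − R$113,000)(1 − 0.25) ÷ 830,000 = (EBIT − R$913,000)(1 − 0.25) ÷ 400,000.
The (1 − t) factor cancels: (EBIT − 113,000) × 400,000 = (EBIT − 913,000) × 830,000.
EBIT × (830,000 − 400,000) = 913,000 × 830,000 − 113,000 × 400,000 = 712,590,000,000, so EBIT = 712,590,000,000 ÷ 430,000 = 1,657,186.05.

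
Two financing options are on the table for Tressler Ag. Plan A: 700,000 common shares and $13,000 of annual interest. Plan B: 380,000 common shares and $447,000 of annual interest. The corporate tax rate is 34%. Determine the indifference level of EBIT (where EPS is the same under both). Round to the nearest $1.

$962,375

At indifference, (EBIT − 13,000)(1 − t)/700,000 = (EBIT − 447,000)(1 − t)/380,000.
Cancelling (1 − t) and cross-multiplying: 380,000·(EBIT − 13,000) = 700,000·(EBIT − 447,000).
Solving, EBIT = (447,000·700,000 − 13,000·380,000) / (700,000 − 380,000) = 307,960,000,000 / 320,000 = 962,375.00.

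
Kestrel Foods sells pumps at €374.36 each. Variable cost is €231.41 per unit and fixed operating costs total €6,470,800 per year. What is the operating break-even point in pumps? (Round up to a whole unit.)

45,267 pumps

Each unit contributes €374.36 − €231.41 = €142.95.
Units to break even: €6,470,800 ÷ €142.95 = 45,266.18, rounded up to 45,267.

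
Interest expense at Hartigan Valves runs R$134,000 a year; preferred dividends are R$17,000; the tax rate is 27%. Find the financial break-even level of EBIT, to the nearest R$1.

R$157,288

Grossing the preferred dividend up to pre-tax terms: R$17,000 / (1 − 0.27) = R$23,287.67.
Financial break-even EBIT = interest + D_p ÷ (1 − t) = R$134,000 + R$23,287.67 = R$157,287.67.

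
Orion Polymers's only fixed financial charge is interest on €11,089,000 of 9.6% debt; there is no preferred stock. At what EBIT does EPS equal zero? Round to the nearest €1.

Annual interest = 9.6% × €11,089,000 = €1,064,544.00.
With no preferred dividends, EPS = 0 when EBIT exactly covers interest, so the financial break-even EBIT is €1,064,544.00.

€1,064,544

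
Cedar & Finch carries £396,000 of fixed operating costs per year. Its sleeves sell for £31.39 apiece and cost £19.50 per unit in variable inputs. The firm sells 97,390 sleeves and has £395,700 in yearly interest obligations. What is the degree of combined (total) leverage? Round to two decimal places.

Total contribution margin = 97,390 × £11.89 = £1,157,967.10.
EBIT = £1,157,967.10 − £396,000 = £761,967.10. Interest = £395,700.00.
DOL = £1,157,967.10 ÷ £761,967.10 = 1.5197; DFL = £761,967.10 ÷ £366,267.10 = 2.0804.
DCL = DOL × DFL = 1.5197 × 2.0804 = 3.1616.

3.16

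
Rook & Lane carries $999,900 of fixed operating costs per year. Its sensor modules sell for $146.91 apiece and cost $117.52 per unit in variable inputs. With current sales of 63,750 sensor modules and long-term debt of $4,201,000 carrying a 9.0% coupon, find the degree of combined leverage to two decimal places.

Contribution at this volume is 63,750 × $29.39 = $1,873,612.50.
EBIT = $1,873,612.50 − $999,900 = $873,712.50. Interest = $378,090.00.
DOL = $1,873,612.50 ÷ $873,712.50 = 2.1444; DFL = $873,712.50 ÷ $495,622.50 = 1.7629.
Combined leverage = 2.1444 × 1.7629 = 3.7804.

3.78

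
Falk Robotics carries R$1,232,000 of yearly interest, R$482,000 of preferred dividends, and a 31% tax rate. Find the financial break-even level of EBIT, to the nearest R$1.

Preferred dividends are paid after tax, so their pre-tax equivalent is R$482,000 ÷ (1 − 0.31) = R$698,550.72.
EPS = 0 when EBIT covers interest plus the pre-tax preferred burden: R$1,232,000 + R$698,550.72 = R$1,930,550.72.

R$1,930,551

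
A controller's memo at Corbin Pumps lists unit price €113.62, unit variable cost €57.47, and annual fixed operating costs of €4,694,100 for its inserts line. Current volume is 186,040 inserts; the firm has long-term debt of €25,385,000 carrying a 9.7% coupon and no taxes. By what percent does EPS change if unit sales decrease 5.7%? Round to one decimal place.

-18.1%

Contribution at this volume is 186,040 × €56.15 = €10,446,146.00.
Operating income = contribution − fixed costs = €10,446,146.00 − €4,694,100 = €5,752,046.00.
Interest = €2,462,345.00, so EBIT − I = €3,289,701.00.
Degree of combined leverage = contribution ÷ (EBIT − I) = €10,446,146.00 ÷ €3,289,701.00 = 3.1754.
EPS therefore changes by 3.1754 × (-5.7%) = -18.1%.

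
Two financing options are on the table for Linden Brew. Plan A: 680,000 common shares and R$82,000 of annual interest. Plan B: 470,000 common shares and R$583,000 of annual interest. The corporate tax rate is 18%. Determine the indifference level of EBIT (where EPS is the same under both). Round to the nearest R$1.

At indifference, (EBIT − 82,000)(1 − t)/680,000 = (EBIT − 583,000)(1 − t)/470,000.
Cancelling (1 − t) and cross-multiplying: 470,000·(EBIT − 82,000) = 680,000·(EBIT − 583,000).
Solving, EBIT = (583,000·680,000 − 82,000·470,000) / (680,000 − 470,000) = 357,900,000,000 / 210,000 = 1,704,285.71.

R$1,704,286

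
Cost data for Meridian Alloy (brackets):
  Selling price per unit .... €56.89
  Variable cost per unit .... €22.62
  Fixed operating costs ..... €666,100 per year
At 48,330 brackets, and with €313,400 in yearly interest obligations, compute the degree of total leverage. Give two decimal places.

2.45

Total contribution margin = 48,330 × €34.27 = €1,656,269.10.
Operating income = contribution − fixed costs = €1,656,269.10 − €666,100 = €990,169.10. Interest = €313,400.00, so EBIT − I = €676,769.10.
Degree of total leverage = total CM / (EBIT − interest) = €1,656,269.10 / €676,769.10 = 2.4473.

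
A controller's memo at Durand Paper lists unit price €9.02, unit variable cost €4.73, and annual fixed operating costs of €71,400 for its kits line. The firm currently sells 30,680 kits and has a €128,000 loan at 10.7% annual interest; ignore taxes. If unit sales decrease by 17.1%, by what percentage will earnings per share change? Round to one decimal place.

Contribution at this volume is 30,680 × €4.29 = €131,617.20.
EBIT = €131,617.20 − €71,400 = €60,217.20.
After interest of €13,696.00, pre-tax earnings = €46,521.20.
Degree of combined leverage = contribution ÷ (EBIT − I) = €131,617.20 ÷ €46,521.20 = 2.8292.
EPS therefore changes by 2.8292 × (-17.1%) = -48.4%.

-48.4%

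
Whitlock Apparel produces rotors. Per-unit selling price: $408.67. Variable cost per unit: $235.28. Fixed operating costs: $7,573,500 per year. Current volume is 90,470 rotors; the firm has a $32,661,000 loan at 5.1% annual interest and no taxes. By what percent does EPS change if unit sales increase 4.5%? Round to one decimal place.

+10.9%

Total contribution margin = 90,470 × $173.39 = $15,686,593.30.
Subtracting fixed costs: EBIT = $15,686,593.30 − $7,573,500 = $8,113,093.30.
After interest of $1,665,711.00, pre-tax earnings = $6,447,382.30.
Degree of combined leverage = contribution ÷ (EBIT − I) = $15,686,593.30 ÷ $6,447,382.30 = 2.4330.
%ΔEPS = DCL × %ΔSales = 2.4330 × +4.5% = +10.9%.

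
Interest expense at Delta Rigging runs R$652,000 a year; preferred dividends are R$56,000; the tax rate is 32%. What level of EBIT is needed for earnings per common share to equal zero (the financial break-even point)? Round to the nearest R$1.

R$734,353

Preferred dividends are paid after tax, so their pre-tax equivalent is R$56,000 ÷ (1 − 0.32) = R$82,352.94.
Financial break-even EBIT = interest + D_p ÷ (1 − t) = R$652,000 + R$82,352.94 = R$734,352.94.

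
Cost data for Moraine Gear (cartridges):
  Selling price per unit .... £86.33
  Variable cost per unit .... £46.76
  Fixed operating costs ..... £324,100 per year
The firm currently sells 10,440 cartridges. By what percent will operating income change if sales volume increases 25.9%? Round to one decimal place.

+120.2%

Contribution at this volume is 10,440 × £39.57 = £413,110.80.
Subtracting fixed costs: EBIT = £413,110.80 − £324,100 = £89,010.80.
Degree of operating leverage = £413,110.80 / £89,010.80 = 4.6411.
So EBIT moves 4.6411 × (+25.9%) = +120.2%.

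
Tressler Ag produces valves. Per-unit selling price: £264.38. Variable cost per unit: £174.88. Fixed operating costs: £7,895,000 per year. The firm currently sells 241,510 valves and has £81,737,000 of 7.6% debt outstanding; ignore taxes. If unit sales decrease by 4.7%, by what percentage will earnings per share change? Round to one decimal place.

Total contribution margin = 241,510 × £89.50 = £21,615,145.00.
EBIT = £21,615,145.00 − £7,895,000 = £13,720,145.00.
After interest of £6,212,012.00, pre-tax earnings = £7,508,133.00.
Degree of combined leverage = contribution ÷ (EBIT − I) = £21,615,145.00 ÷ £7,508,133.00 = 2.8789.
EPS therefore changes by 2.8789 × (-4.7%) = -13.5%.

-13.5%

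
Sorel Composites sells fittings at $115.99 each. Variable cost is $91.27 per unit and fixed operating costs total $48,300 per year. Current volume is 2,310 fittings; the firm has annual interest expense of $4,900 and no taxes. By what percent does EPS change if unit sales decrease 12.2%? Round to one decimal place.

At 2,310 units, contribution = 2,310 × $24.72 = $57,103.20.
Operating income = contribution − fixed costs = $57,103.20 − $48,300 = $8,803.20.
Interest = $4,900.00, so EBIT − I = $3,903.20.
DCL = total CM / (EBIT − I) = $57,103.20 / $3,903.20 = 14.6298.
%ΔEPS = DCL × %ΔSales = 14.6298 × -12.2% = -178.5%.

-178.5%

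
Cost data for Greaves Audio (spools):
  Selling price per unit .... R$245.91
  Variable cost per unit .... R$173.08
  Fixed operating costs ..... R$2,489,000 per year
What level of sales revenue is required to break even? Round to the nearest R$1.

R$8,404,092

Contribution margin per unit = R$245.91 − R$173.08 = R$72.83, a CM ratio of R$72.83 ÷ R$245.91 = 0.2962.
Break-even revenue = fixed costs × price ÷ CM = R$2,489,000 × R$245.91 ÷ R$72.83 = R$8,404,092.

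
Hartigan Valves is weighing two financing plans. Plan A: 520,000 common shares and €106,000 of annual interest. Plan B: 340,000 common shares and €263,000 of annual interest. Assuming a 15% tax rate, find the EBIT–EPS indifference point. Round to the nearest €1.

Set EPS_A = EPS_B: (EBIT − €106,000)(1 − 0.15) ÷ 520,000 = (EBIT − €263,000)(1 − 0.15) ÷ 340,000.
Cancelling (1 − t) and cross-multiplying: 340,000·(EBIT − 106,000) = 520,000·(EBIT − 263,000).
Solving, EBIT = (263,000·520,000 − 106,000·340,000) / (520,000 − 340,000) = 100,720,000,000 / 180,000 = 559,555.56.

€559,556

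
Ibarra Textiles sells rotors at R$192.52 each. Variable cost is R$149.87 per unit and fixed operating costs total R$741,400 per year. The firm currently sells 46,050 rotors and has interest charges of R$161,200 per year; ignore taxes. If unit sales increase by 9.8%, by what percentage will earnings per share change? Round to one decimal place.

Total contribution margin = 46,050 × R$42.65 = R$1,964,032.50.
Operating income = contribution − fixed costs = R$1,964,032.50 − R$741,400 = R$1,222,632.50.
Interest = R$161,200.00, so EBIT − I = R$1,061,432.50.
DCL = total CM / (EBIT − I) = R$1,964,032.50 / R$1,061,432.50 = 1.8504.
EPS therefore changes by 1.8504 × (+9.8%) = +18.1%.

+18.1%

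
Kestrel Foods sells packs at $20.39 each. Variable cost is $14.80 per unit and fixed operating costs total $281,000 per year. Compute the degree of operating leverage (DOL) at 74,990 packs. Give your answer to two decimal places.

3.03

At 74,990 units, contribution = 74,990 × $5.59 = $419,194.10.
Operating income = contribution − fixed costs = $419,194.10 − $281,000 = $138,194.10.
Degree of operating leverage = $419,194.10 / $138,194.10 = 3.0334.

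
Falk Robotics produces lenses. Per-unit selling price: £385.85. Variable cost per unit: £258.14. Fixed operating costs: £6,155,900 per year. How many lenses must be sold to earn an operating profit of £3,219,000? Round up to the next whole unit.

73,408 lenses

Unit CM = price − variable cost = £385.85 − £258.14 = £127.71.
Units = (FC + target) / CM = (£6,155,900 + £3,219,000) / £127.71 = 73,407.72, so 73,408 lenses.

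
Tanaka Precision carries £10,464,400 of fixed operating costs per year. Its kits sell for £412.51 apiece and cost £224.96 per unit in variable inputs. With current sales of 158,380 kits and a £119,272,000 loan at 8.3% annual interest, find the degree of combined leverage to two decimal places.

Contribution at this volume is 158,380 × £187.55 = £29,704,169.00.
Subtracting fixed costs: EBIT = £29,704,169.00 − £10,464,400 = £19,239,769.00. Interest = £9,899,576.00.
DOL = £29,704,169.00 ÷ £19,239,769.00 = 1.5439; DFL = £19,239,769.00 ÷ £9,340,193.00 = 2.0599.
Combined leverage = 1.5439 × 2.0599 = 3.1803.

3.18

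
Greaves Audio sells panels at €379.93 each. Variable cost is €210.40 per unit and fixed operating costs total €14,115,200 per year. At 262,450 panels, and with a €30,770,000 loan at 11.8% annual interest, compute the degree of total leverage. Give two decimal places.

1.66

Contribution at this volume is 262,450 × €169.53 = €44,493,148.50.
Operating income = contribution − fixed costs = €44,493,148.50 − €14,115,200 = €30,377,948.50. Interest = €3,630,860.00, so EBIT − I = €26,747,088.50.
Degree of total leverage = total CM / (EBIT − interest) = €44,493,148.50 / €26,747,088.50 = 1.6635.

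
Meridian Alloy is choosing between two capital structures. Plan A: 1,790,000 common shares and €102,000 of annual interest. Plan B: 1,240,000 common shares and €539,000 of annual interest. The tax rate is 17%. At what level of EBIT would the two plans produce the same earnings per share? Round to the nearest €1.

€1,524,236

Set EPS_A = EPS_B: (EBIT − €102,000)(1 − 0.17) ÷ 1,790,000 = (EBIT − €539,000)(1 − 0.17) ÷ 1,240,000.
Cancelling (1 − t) and cross-multiplying: 1,240,000·(EBIT − 102,000) = 1,790,000·(EBIT − 539,000).
Solving, EBIT = (539,000·1,790,000 − 102,000·1,240,000) / (1,790,000 − 1,240,000) = 838,330,000,000 / 550,000 = 1,524,236.36.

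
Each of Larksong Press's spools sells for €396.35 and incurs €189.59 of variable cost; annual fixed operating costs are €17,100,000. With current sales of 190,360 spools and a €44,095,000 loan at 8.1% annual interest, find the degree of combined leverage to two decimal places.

Total contribution margin = 190,360 × €206.76 = €39,358,833.60.
EBIT = €39,358,833.60 − €17,100,000 = €22,258,833.60. Interest = €3,571,695.00, so EBIT − I = €18,687,138.60.
DCL = contribution ÷ (EBIT − I) = €39,358,833.60 ÷ €18,687,138.60 = 2.1062.

2.11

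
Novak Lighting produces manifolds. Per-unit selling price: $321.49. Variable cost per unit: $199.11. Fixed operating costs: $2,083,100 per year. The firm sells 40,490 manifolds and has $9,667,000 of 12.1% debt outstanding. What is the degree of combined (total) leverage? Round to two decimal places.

At 40,490 units, contribution = 40,490 × $122.38 = $4,955,166.20.
Subtracting fixed costs: EBIT = $4,955,166.20 − $2,083,100 = $2,872,066.20. Interest = $1,169,707.00.
DOL = $4,955,166.20 ÷ $2,872,066.20 = 1.7253; DFL = $2,872,066.20 ÷ $1,702,359.20 = 1.6871.
DCL = DOL × DFL = 1.7253 × 1.6871 = 2.9108.

2.91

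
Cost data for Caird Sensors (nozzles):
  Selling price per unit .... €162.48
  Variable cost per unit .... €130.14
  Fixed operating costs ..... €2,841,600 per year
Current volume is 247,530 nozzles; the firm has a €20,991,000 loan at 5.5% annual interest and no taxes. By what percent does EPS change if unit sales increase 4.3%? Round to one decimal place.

+8.6%

Total contribution margin = 247,530 × €32.34 = €8,005,120.20.
EBIT = €8,005,120.20 − €2,841,600 = €5,163,520.20.
After interest of €1,154,505.00, pre-tax earnings = €4,009,015.20.
Degree of combined leverage = contribution ÷ (EBIT − I) = €8,005,120.20 ÷ €4,009,015.20 = 1.9968.
%ΔEPS = DCL × %ΔSales = 1.9968 × +4.3% = +8.6%.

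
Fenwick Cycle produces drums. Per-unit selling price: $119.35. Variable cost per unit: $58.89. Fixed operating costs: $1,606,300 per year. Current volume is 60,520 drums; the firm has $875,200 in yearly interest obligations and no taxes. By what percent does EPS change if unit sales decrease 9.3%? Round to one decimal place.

Total contribution margin = 60,520 × $60.46 = $3,659,039.20.
Subtracting fixed costs: EBIT = $3,659,039.20 − $1,606,300 = $2,052,739.20.
After interest of $875,200.00, pre-tax earnings = $1,177,539.20.
Degree of combined leverage = contribution ÷ (EBIT − I) = $3,659,039.20 ÷ $1,177,539.20 = 3.1074.
%ΔEPS = DCL × %ΔSales = 3.1074 × -9.3% = -28.9%.

-28.9%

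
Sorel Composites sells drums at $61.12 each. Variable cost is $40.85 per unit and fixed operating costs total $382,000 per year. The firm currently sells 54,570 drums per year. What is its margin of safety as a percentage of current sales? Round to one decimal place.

Each unit contributes $61.12 − $40.85 = $20.27. Break-even units = $382,000 ÷ $20.27 = 18,845.58; break-even revenue = 18,845.58 × $61.12 = $1,151,842.13.
Actual sales revenue = 54,570 × $61.12 = $3,335,318.40.
Margin of safety = ($3,335,318.40 − $1,151,842.13) ÷ $3,335,318.40 = 65.5%.

65.5%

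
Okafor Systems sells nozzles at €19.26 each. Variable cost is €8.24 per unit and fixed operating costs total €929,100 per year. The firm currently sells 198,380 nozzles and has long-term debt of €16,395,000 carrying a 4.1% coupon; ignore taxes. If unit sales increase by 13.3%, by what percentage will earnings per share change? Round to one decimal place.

+49.7%

Total contribution margin = 198,380 × €11.02 = €2,186,147.60.
EBIT = €2,186,147.60 − €929,100 = €1,257,047.60.
After interest of €672,195.00, pre-tax earnings = €584,852.60.
Degree of combined leverage = contribution ÷ (EBIT − I) = €2,186,147.60 ÷ €584,852.60 = 3.7379.
%ΔEPS = DCL × %ΔSales = 3.7379 × +13.3% = +49.7%.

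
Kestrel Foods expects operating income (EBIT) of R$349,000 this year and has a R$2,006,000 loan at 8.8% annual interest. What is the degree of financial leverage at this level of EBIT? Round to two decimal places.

2.02

Annual interest charges come to R$176,528.00.
Degree of financial leverage = EBIT / (EBIT − interest) = R$349,000 / R$172,472.00 = 2.0235.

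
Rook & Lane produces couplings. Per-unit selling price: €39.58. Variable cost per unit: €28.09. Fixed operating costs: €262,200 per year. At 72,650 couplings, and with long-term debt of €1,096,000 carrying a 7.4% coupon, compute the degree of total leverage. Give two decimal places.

1.70

Total contribution margin = 72,650 × €11.49 = €834,748.50.
Subtracting fixed costs: EBIT = €834,748.50 − €262,200 = €572,548.50. Interest = €81,104.00, so EBIT − I = €491,444.50.
Degree of total leverage = total CM / (EBIT − interest) = €834,748.50 / €491,444.50 = 1.6986.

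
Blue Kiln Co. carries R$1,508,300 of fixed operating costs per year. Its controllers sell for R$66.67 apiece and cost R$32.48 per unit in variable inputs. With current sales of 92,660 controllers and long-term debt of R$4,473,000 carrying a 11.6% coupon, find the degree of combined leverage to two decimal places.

Contribution at this volume is 92,660 × R$34.19 = R$3,168,045.40.
EBIT = R$3,168,045.40 − R$1,508,300 = R$1,659,745.40. Interest = R$518,868.00, so EBIT − I = R$1,140,877.40.
Degree of total leverage = total CM / (EBIT − interest) = R$3,168,045.40 / R$1,140,877.40 = 2.7768.

2.78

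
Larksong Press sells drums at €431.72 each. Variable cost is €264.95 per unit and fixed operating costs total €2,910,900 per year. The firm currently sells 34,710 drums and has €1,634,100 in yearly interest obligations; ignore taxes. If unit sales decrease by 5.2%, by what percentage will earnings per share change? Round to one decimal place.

-24.2%

At 34,710 units, contribution = 34,710 × €166.77 = €5,788,586.70.
EBIT = €5,788,586.70 − €2,910,900 = €2,877,686.70.
Interest = €1,634,100.00, so EBIT − I = €1,243,586.70.
Degree of combined leverage = contribution ÷ (EBIT − I) = €5,788,586.70 ÷ €1,243,586.70 = 4.6548.
EPS therefore changes by 4.6548 × (-5.2%) = -24.2%.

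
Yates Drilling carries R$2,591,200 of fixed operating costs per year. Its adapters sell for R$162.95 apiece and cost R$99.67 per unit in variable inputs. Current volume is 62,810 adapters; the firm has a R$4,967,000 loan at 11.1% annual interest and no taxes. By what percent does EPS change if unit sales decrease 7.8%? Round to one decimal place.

-37.3%

Total contribution margin = 62,810 × R$63.28 = R$3,974,616.80.
Subtracting fixed costs: EBIT = R$3,974,616.80 − R$2,591,200 = R$1,383,416.80.
After interest of R$551,337.00, pre-tax earnings = R$832,079.80.
DCL = total CM / (EBIT − I) = R$3,974,616.80 / R$832,079.80 = 4.7767.
EPS therefore changes by 4.7767 × (-7.8%) = -37.3%.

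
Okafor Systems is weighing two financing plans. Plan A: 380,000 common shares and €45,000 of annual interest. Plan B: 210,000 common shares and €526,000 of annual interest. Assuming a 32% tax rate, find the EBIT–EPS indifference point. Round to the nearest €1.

At indifference, (EBIT − 45,000)(1 − t)/380,000 = (EBIT − 526,000)(1 − t)/210,000.
The (1 − t) factor cancels: (EBIT − 45,000) × 210,000 = (EBIT − 526,000) × 380,000.
EBIT × (380,000 − 210,000) = 526,000 × 380,000 − 45,000 × 210,000 = 190,430,000,000, so EBIT = 190,430,000,000 ÷ 170,000 = 1,120,176.47.

€1,120,176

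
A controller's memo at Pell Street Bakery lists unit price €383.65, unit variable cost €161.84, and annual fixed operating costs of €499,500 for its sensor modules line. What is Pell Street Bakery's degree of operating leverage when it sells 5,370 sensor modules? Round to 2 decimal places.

Contribution at this volume is 5,370 × €221.81 = €1,191,119.70.
Operating income = contribution − fixed costs = €1,191,119.70 − €499,500 = €691,619.70.
DOL = contribution ÷ EBIT = €1,191,119.70 ÷ €691,619.70 = 1.7222.

1.72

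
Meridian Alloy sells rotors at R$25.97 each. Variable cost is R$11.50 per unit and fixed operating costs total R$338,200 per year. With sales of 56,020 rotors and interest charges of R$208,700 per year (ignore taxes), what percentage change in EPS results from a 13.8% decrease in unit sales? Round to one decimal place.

At 56,020 units, contribution = 56,020 × R$14.47 = R$810,609.40.
EBIT = R$810,609.40 − R$338,200 = R$472,409.40.
After interest of R$208,700.00, pre-tax earnings = R$263,709.40.
Degree of combined leverage = contribution ÷ (EBIT − I) = R$810,609.40 ÷ R$263,709.40 = 3.0739.
EPS therefore changes by 3.0739 × (-13.8%) = -42.4%.

-42.4%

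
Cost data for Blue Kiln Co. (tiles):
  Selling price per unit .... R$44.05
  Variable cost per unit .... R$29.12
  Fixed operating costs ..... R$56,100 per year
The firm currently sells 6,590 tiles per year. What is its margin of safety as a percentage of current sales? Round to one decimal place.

43.0%

Unit CM = price − variable cost = R$44.05 − R$29.12 = R$14.93. Break-even units = R$56,100 ÷ R$14.93 = 3,757.54; break-even revenue = 3,757.54 × R$44.05 = R$165,519.42.
Current sales = 6,590 × R$44.05 = R$290,289.50.
Margin of safety = (R$290,289.50 − R$165,519.42) ÷ R$290,289.50 = 43.0%.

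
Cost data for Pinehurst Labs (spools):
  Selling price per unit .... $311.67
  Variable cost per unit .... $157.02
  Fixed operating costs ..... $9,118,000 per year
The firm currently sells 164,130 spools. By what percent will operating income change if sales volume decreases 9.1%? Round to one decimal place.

-14.2%

Total contribution margin = 164,130 × $154.65 = $25,382,704.50.
Operating income = contribution − fixed costs = $25,382,704.50 − $9,118,000 = $16,264,704.50.
So DOL = total CM / EBIT = $25,382,704.50 / $16,264,704.50 = 1.5606.
Operating income changes by 1.5606 × -9.1% = -14.2%.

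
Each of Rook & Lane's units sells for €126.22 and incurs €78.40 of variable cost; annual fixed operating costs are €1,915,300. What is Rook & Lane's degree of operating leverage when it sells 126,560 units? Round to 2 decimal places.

1.46

Total contribution margin = 126,560 × €47.82 = €6,052,099.20.
EBIT = €6,052,099.20 − €1,915,300 = €4,136,799.20.
So DOL = total CM / EBIT = €6,052,099.20 / €4,136,799.20 = 1.4630.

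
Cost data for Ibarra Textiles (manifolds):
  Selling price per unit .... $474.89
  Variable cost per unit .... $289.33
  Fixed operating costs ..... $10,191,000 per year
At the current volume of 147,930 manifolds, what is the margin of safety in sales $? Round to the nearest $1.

$44,169,404

Unit CM = price − variable cost = $474.89 − $289.33 = $185.56. Break-even units = $10,191,000 ÷ $185.56 = 54,920.24; break-even revenue = 54,920.24 × $474.89 = $26,081,073.45.
Current sales = 147,930 × $474.89 = $70,250,477.70.
Margin of safety = $70,250,477.70 − $26,081,073.45 = $44,169,404.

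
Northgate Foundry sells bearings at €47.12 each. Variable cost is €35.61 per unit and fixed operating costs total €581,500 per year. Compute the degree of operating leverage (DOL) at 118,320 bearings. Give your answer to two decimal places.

Contribution at this volume is 118,320 × €11.51 = €1,361,863.20.
EBIT = €1,361,863.20 − €581,500 = €780,363.20.
Degree of operating leverage = €1,361,863.20 / €780,363.20 = 1.7452.

1.75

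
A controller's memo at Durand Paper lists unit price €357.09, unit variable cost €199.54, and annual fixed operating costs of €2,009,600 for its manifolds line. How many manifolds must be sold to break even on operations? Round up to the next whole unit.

12,756 manifolds

Unit CM = price − variable cost = €357.09 − €199.54 = €157.55.
Break-even volume = fixed costs ÷ CM per unit = €2,009,600 ÷ €157.55 = 12,755.32, so 12,756 manifolds.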